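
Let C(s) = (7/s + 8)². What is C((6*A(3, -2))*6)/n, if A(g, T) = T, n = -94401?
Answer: -323761/489374784 ≈ -0.00066158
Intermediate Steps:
C(s) = (8 + 7/s)²
C((6*A(3, -2))*6)/n = ((7 + 8*((6*(-2))*6))²/((6*(-2))*6)²)/(-94401) = ((7 + 8*(-12*6))²/(-12*6)²)*(-1/94401) = ((7 + 8*(-72))²/(-72)²)*(-1/94401) = ((7 - 576)²/5184)*(-1/94401) = ((1/5184)*(-569)²)*(-1/94401) = ((1/5184)*323761)*(-1/94401) = (323761/5184)*(-1/94401) = -323761/489374784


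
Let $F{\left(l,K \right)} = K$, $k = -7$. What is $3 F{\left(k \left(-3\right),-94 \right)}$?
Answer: $-282$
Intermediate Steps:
$3 F{\left(k \left(-3\right),-94 \right)} = 3 \left(-94\right) = -282$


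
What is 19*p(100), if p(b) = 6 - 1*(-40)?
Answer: 874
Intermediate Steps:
p(b) = 46 (p(b) = 6 + 40 = 46)
19*p(100) = 19*46 = 874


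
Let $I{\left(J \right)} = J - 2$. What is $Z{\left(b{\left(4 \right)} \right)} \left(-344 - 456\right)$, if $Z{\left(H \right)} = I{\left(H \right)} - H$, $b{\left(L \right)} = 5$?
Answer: $1600$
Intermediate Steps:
$I{\left(J \right)} = -2 + J$
$Z{\left(H \right)} = -2$ ($Z{\left(H \right)} = \left(-2 + H\right) - H = -2$)
$Z{\left(b{\left(4 \right)} \right)} \left(-344 - 456\right) = - 2 \left(-344 - 456\right) = \left(-2\right) \left(-800\right) = 1600$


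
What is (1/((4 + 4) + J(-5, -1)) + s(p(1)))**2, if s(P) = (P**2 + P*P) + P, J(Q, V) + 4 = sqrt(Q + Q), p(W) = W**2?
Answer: (-79*I + 78*sqrt(10))/(2*(-3*I + 4*sqrt(10))) ≈ 9.9319 - 0.76718*I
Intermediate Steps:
J(Q, V) = -4 + sqrt(2)*sqrt(Q) (J(Q, V) = -4 + sqrt(Q + Q) = -4 + sqrt(2*Q) = -4 + sqrt(2)*sqrt(Q))
s(P) = P + 2*P**2 (s(P) = (P**2 + P**2) + P = 2*P**2 + P = P + 2*P**2)
(1/((4 + 4) + J(-5, -1)) + s(p(1)))**2 = (1/((4 + 4) + (-4 + sqrt(2)*sqrt(-5))) + 1**2*(1 + 2*1**2))**2 = (1/(8 + (-4 + sqrt(2)*(I*sqrt(5)))) + 1*(1 + 2*1))**2 = (1/(8 + (-4 + I*sqrt(10))) + 1*(1 + 2))**2 = (1/(4 + I*sqrt(10)) + 1*3)**2 = (1/(4 + I*sqrt(10)) + 3)**2 = (3 + 1/(4 + I*sqrt(10)))**2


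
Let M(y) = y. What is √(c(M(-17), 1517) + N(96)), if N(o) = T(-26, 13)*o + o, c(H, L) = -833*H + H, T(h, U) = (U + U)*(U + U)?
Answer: 4*√4946 ≈ 281.31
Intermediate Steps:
T(h, U) = 4*U² (T(h, U) = (2*U)*(2*U) = 4*U²)
c(H, L) = -832*H
N(o) = 677*o (N(o) = (4*13²)*o + o = (4*169)*o + o = 676*o + o = 677*o)
√(c(M(-17), 1517) + N(96)) = √(-832*(-17) + 677*96) = √(14144 + 64992) = √79136 = 4*√4946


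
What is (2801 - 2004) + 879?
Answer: 1676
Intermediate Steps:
(2801 - 2004) + 879 = 797 + 879 = 1676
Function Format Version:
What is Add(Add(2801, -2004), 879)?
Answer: 1676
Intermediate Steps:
Add(Add(2801, -2004), 879) = Add(797, 879) = 1676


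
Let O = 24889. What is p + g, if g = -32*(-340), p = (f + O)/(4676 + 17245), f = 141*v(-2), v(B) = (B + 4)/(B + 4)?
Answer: 238525510/21921 ≈ 10881.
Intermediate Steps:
v(B) = 1 (v(B) = (4 + B)/(4 + B) = 1)
f = 141 (f = 141*1 = 141)
p = 25030/21921 (p = (141 + 24889)/(4676 + 17245) = 25030/21921 ≈ 1.1418)
g = 10880
p + g = 25030/21921 + 10880 = 238525510/21921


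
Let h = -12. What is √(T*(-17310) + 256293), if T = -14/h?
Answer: √236098 ≈ 485.90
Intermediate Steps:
T = 7/6 (T = -14/(-12) = -14*(-1/12) = 7/6 ≈ 1.1667)
√(T*(-17310) + 256293) = √((7/6)*(-17310) + 256293) = √(-20195 + 256293) = √236098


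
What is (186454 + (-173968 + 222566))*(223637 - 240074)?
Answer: -3863549724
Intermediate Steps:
(186454 + (-173968 + 222566))*(223637 - 240074) = (186454 + 48598)*(-16437) = 235052*(-16437) = -3863549724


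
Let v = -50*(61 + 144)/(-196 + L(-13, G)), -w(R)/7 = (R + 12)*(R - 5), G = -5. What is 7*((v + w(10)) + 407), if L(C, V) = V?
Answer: -438991/201 ≈ -2184.0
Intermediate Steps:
w(R) = -7*(-5 + R)*(12 + R) (w(R) = -7*(R + 12)*(R - 5) = -7*(12 + R)*(-5 + R) = -7*(-5 + R)*(12 + R))
v = 10250/201 (v = -50*(61 + 144)/(-196 - 5) = -50/((-201/205)) = -50/((-201*1/205)) = -50/(-201/205) = -50*(-205/201) = 10250/201 ≈ 50.995)
7*((v + w(10)) + 407) = 7*((10250/201 + (420 - 49*10 - 7*10**2)) + 407) = 7*((10250/201 + (420 - 490 - 7*100)) + 407) = 7*((10250/201 + (420 - 490 - 700)) + 407) = 7*((10250/201 - 770) + 407) = 7*(-144520/201 + 407) = 7*(-62713/201) = -438991/201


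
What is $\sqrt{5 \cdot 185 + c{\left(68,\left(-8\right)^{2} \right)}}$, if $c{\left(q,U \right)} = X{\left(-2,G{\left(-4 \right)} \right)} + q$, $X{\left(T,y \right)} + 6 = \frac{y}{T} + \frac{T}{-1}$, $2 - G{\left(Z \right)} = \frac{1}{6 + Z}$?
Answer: $\frac{\sqrt{3953}}{2} \approx 31.436$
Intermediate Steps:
$G{\left(Z \right)} = 2 - \frac{1}{6 + Z}$
$X{\left(T,y \right)} = -6 - T + \frac{y}{T}$ ($X{\left(T,y \right)} = -6 + \left(\frac{y}{T} + \frac{T}{-1}\right) = -6 + \left(\frac{y}{T} + T \left(-1\right)\right) = -6 - \left(T - \frac{y}{T}\right) = -6 - T + \frac{y}{T}$)
$c{\left(q,U \right)} = - \frac{19}{4} + q$ ($c{\left(q,U \right)} = \left(-6 - -2 + \frac{\frac{1}{6 - 4} \left(11 + 2 \left(-4\right)\right)}{-2}\right) + q = \left(-6 + 2 + \frac{11 - 8}{2} \left(- \frac{1}{2}\right)\right) + q = \left(-6 + 2 + \frac{1}{2} \cdot 3 \left(- \frac{1}{2}\right)\right) + q = \left(-6 + 2 + \frac{3}{2} \left(- \frac{1}{2}\right)\right) + q = \left(-6 + 2 - \frac{3}{4}\right) + q = - \frac{19}{4} + q$)
$\sqrt{5 \cdot 185 + c{\left(68,\left(-8\right)^{2} \right)}} = \sqrt{5 \cdot 185 + \left(- \frac{19}{4} + 68\right)} = \sqrt{925 + \frac{253}{4}} = \sqrt{\frac{3953}{4}} = \frac{\sqrt{3953}}{2}$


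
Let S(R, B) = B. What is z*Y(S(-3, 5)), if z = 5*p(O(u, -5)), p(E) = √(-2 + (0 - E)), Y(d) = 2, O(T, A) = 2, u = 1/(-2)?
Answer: 20*I ≈ 20.0*I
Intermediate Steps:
u = -½ ≈ -0.50000
p(E) = √(-2 - E)
z = 10*I (z = 5*√(-2 - 1*2) = 5*√(-2 - 2) = 5*√(-4) = 5*(2*I) = 10*I ≈ 10.0*I)
z*Y(S(-3, 5)) = (10*I)*2 = 20*I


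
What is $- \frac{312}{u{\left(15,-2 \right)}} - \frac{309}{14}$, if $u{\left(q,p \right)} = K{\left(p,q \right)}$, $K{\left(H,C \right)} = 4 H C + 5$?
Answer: $- \frac{31167}{1610} \approx -19.358$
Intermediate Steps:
$K{\left(H,C \right)} = 5 + 4 C H$ ($K{\left(H,C \right)} = 4 C H + 5 = 5 + 4 C H$)
$u{\left(q,p \right)} = 5 + 4 p q$ ($u{\left(q,p \right)} = 5 + 4 q p = 5 + 4 p q$)
$- \frac{312}{u{\left(15,-2 \right)}} - \frac{309}{14} = - \frac{312}{5 + 4 \left(-2\right) 15} - \frac{309}{14} = - \frac{312}{5 - 120} - \frac{309}{14} = - \frac{312}{-115} - \frac{309}{14} = \left(-312\right) \left(- \frac{1}{115}\right) - \frac{309}{14} = \frac{312}{115} - \frac{309}{14} = - \frac{31167}{1610}$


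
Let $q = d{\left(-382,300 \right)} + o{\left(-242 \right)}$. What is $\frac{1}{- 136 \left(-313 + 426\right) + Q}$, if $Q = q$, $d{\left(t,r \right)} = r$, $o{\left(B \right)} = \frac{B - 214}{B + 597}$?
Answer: $- \frac{355}{5349596} \approx -6.636 \cdot 10^{-5}$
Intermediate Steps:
$o{\left(B \right)} = \frac{-214 + B}{597 + B}$
$q = \frac{106044}{355}$ ($q = 300 + \frac{-214 - 242}{597 - 242} = 300 + \frac{1}{355} \left(-456\right) = 300 - \frac{456}{355} = \frac{106044}{355} \approx 298.72$)
$Q = \frac{106044}{355} \approx 298.72$
$\frac{1}{- 136 \left(-313 + 426\right) + Q} = \frac{1}{- 136 \left(-313 + 426\right) + \frac{106044}{355}} = \frac{1}{\left(-136\right) 113 + \frac{106044}{355}} = \frac{1}{-15368 + \frac{106044}{355}} = \frac{1}{- \frac{5349596}{355}} = - \frac{355}{5349596}$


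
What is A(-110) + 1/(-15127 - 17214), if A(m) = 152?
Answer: 4915831/32341 ≈ 152.00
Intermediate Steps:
A(-110) + 1/(-15127 - 17214) = 152 + 1/(-15127 - 17214) = 152 + 1/(-32341) = 152 - 1/32341 = 4915831/32341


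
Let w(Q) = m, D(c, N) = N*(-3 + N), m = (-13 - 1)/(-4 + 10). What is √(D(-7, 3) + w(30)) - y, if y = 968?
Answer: -968 + I*√21/3 ≈ -968.0 + 1.5275*I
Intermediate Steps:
m = -7/3 (m = -14/6 = -14*⅙ = -7/3 ≈ -2.3333)
w(Q) = -7/3
√(D(-7, 3) + w(30)) - y = √(3*(-3 + 3) - 7/3) - 1*968 = √(3*0 - 7/3) - 968 = √(0 - 7/3) - 968 = √(-7/3) - 968 = I*√21/3 - 968 = -968 + I*√21/3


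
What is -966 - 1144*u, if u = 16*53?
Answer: -971078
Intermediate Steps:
u = 848
-966 - 1144*u = -966 - 1144*848 = -966 - 970112 = -971078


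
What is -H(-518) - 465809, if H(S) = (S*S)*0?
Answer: -465809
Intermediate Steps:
H(S) = 0 (H(S) = S**2*0 = 0)
-H(-518) - 465809 = -1*0 - 465809 = 0 - 465809 = -465809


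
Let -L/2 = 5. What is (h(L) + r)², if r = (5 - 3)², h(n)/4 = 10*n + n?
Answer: 190096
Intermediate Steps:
L = -10 (L = -2*5 = -10)
h(n) = 44*n (h(n) = 4*(10*n + n) = 4*(11*n) = 44*n)
r = 4 (r = 2² = 4)
(h(L) + r)² = (44*(-10) + 4)² = (-440 + 4)² = (-436)² = 190096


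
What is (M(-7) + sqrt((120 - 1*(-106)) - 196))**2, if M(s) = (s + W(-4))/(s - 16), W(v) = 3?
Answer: 15886/529 + 8*sqrt(30)/23 ≈ 31.935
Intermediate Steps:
M(s) = (3 + s)/(-16 + s) (M(s) = (s + 3)/(s - 16) = (3 + s)/(-16 + s))
(M(-7) + sqrt((120 - 1*(-106)) - 196))**2 = ((3 - 7)/(-16 - 7) + sqrt((120 - 1*(-106)) - 196))**2 = (-4/(-23) + sqrt((120 + 106) - 196))**2 = (-1/23*(-4) + sqrt(226 - 196))**2 = (4/23 + sqrt(30))**2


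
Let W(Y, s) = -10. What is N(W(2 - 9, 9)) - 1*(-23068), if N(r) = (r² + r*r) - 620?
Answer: 22648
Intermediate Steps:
N(r) = -620 + 2*r² (N(r) = (r² + r²) - 620 = 2*r² - 620 = -620 + 2*r²)
N(W(2 - 9, 9)) - 1*(-23068) = (-620 + 2*(-10)²) - 1*(-23068) = (-620 + 2*100) + 23068 = (-620 + 200) + 23068 = -420 + 23068 = 22648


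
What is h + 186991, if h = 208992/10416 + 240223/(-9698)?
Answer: 56215185501/300638 ≈ 1.8699e+5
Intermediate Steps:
h = -1414757/300638 (h = 208992*(1/10416) + 240223*(-1/9698) = 622/31 - 240223/9698 = -1414757/300638 ≈ -4.7058)
h + 186991 = -1414757/300638 + 186991 = 56215185501/300638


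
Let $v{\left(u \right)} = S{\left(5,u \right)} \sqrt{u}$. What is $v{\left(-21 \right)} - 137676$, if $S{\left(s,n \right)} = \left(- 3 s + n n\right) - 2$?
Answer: $-137676 + 424 i \sqrt{21} \approx -1.3768 \cdot 10^{5} + 1943.0 i$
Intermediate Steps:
$S{\left(s,n \right)} = -2 + n^{2} - 3 s$ ($S{\left(s,n \right)} = \left(- 3 s + n^{2}\right) - 2 = \left(n^{2} - 3 s\right) - 2 = -2 + n^{2} - 3 s$)
$v{\left(u \right)} = \sqrt{u} \left(-17 + u^{2}\right)$ ($v{\left(u \right)} = \left(-2 + u^{2} - 15\right) \sqrt{u} = \left(-17 + u^{2}\right) \sqrt{u} = \sqrt{u} \left(-17 + u^{2}\right)$)
$v{\left(-21 \right)} - 137676 = \sqrt{-21} \left(-17 + \left(-21\right)^{2}\right) - 137676 = i \sqrt{21} \left(-17 + 441\right) - 137676 = i \sqrt{21} \cdot 424 - 137676 = 424 i \sqrt{21} - 137676 = -137676 + 424 i \sqrt{21}$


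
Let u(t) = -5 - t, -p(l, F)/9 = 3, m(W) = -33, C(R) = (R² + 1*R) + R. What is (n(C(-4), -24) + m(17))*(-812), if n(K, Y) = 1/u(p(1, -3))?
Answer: 294350/11 ≈ 26759.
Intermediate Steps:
C(R) = R² + 2*R (C(R) = (R² + R) + R = (R + R²) + R = R² + 2*R)
p(l, F) = -27 (p(l, F) = -9*3 = -27)
n(K, Y) = 1/22 (n(K, Y) = 1/(-5 - 1*(-27)) = 1/(-5 + 27) = 1/22)
(n(C(-4), -24) + m(17))*(-812) = (1/22 - 33)*(-812) = -725/22*(-812) = 294350/11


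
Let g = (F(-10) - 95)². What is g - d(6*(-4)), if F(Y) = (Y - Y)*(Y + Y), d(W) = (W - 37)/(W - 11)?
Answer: 315814/35 ≈ 9023.3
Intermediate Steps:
d(W) = (-37 + W)/(-11 + W)
F(Y) = 0 (F(Y) = 0*(2*Y) = 0)
g = 9025 (g = (0 - 95)² = (-95)² = 9025)
g - d(6*(-4)) = 9025 - (-37 + 6*(-4))/(-11 + 6*(-4)) = 9025 - (-37 - 24)/(-11 - 24) = 9025 - (-61)/(-35) = 9025 - (-1)*(-61)/35 = 9025 - 1*61/35 = 9025 - 61/35 = 315814/35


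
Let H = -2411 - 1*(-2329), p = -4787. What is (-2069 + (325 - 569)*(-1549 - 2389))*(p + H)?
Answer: -4668411807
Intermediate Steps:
H = -82 (H = -2411 + 2329 = -82)
(-2069 + (325 - 569)*(-1549 - 2389))*(p + H) = (-2069 + (325 - 569)*(-1549 - 2389))*(-4787 - 82) = (-2069 - 244*(-3938))*(-4869) = (-2069 + 960872)*(-4869) = 958803*(-4869) = -4668411807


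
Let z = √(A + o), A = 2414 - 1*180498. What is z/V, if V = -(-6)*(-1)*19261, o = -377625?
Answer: -7*I*√11341/115566 ≈ -0.0064505*I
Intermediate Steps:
A = -178084 (A = 2414 - 180498 = -178084)
z = 7*I*√11341 (z = √(-178084 - 377625) = √(-555709) = 7*I*√11341 ≈ 745.46*I)
V = -115566 (V = -1*6*19261 = -6*19261 = -115566)
z/V = (7*I*√11341)/(-115566) = (7*I*√11341)*(-1/115566) = -7*I*√11341/115566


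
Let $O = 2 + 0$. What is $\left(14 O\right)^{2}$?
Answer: $784$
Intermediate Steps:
$O = 2$
$\left(14 O\right)^{2} = \left(14 \cdot 2\right)^{2} = 28^{2} = 784$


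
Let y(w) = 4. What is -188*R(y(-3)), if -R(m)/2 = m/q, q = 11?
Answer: 1504/11 ≈ 136.73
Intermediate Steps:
R(m) = -2*m/11
-188*R(y(-3)) = -(-376)*4/11 = -188*(-8/11) = 1504/11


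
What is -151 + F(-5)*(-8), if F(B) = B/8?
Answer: -146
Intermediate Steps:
F(B) = B/8 (F(B) = B*(⅛) = B/8)
-151 + F(-5)*(-8) = -151 + ((⅛)*(-5))*(-8) = -151 - 5/8*(-8) = -151 + 5 = -146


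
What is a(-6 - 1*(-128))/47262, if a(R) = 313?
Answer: 313/47262 ≈ 0.0066227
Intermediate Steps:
a(-6 - 1*(-128))/47262 = 313/47262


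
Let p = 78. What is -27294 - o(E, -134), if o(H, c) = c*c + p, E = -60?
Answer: -45328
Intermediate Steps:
o(H, c) = 78 + c² (o(H, c) = c*c + 78 = c² + 78 = 78 + c²)
-27294 - o(E, -134) = -27294 - (78 + (-134)²) = -27294 - (78 + 17956) = -27294 - 1*18034 = -27294 - 18034 = -45328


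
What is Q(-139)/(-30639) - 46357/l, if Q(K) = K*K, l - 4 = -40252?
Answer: 214233505/411052824 ≈ 0.52118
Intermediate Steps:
l = -40248 (l = 4 - 40252 = -40248)
Q(K) = K**2
Q(-139)/(-30639) - 46357/l = (-139)**2/(-30639) - 46357/(-40248) = 19321*(-1/30639) - 46357*(-1/40248) = -19321/30639 + 46357/40248 = 214233505/411052824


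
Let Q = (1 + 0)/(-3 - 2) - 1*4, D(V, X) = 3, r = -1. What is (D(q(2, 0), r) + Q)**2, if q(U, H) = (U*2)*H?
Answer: 36/25 ≈ 1.4400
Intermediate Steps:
q(U, H) = 2*H*U (q(U, H) = (2*U)*H = 2*H*U)
Q = -21/5 (Q = 1/(-5) - 4 = 1*(-1/5) - 4 = -1/5 - 4 = -21/5 ≈ -4.2000)
(D(q(2, 0), r) + Q)**2 = (3 - 21/5)**2 = (-6/5)**2 = 36/25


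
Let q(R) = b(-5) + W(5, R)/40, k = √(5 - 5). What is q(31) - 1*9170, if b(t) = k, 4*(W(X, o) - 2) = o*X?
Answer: -1467037/160 ≈ -9169.0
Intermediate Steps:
k = 0 (k = √0 = 0)
W(X, o) = 2 + X*o/4 (W(X, o) = 2 + (o*X)/4 = 2 + (X*o)/4 = 2 + X*o/4)
b(t) = 0
q(R) = 1/20 + R/32 (q(R) = 0 + (2 + (¼)*5*R)/40 = 0 + (2 + 5*R/4)*(1/40) = 0 + (1/20 + R/32) = 1/20 + R/32)
q(31) - 1*9170 = (1/20 + (1/32)*31) - 1*9170 = (1/20 + 31/32) - 9170 = 163/160 - 9170 = -1467037/160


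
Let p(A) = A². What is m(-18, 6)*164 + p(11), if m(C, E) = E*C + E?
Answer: -16607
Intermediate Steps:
m(C, E) = E + C*E (m(C, E) = C*E + E = E + C*E)
m(-18, 6)*164 + p(11) = (6*(1 - 18))*164 + 11² = (6*(-17))*164 + 121 = -102*164 + 121 = -16728 + 121 = -16607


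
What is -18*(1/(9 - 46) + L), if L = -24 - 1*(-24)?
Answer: 18/37 ≈ 0.48649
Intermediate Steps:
L = 0 (L = -24 + 24 = 0)
-18*(1/(9 - 46) + L) = -18*(1/(9 - 46) + 0) = -18*(1/(-37) + 0) = -18*(-1/37 + 0) = -18*(-1/37) = 18/37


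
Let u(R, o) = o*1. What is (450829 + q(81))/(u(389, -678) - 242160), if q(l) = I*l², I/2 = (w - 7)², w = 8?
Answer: -463951/242838 ≈ -1.9105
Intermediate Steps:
u(R, o) = o
I = 2 (I = 2*(8 - 7)² = 2*1² = 2*1 = 2)
q(l) = 2*l²
(450829 + q(81))/(u(389, -678) - 242160) = (450829 + 2*81²)/(-678 - 242160) = (450829 + 2*6561)/(-242838) = (450829 + 13122)*(-1/242838) = 463951*(-1/242838) = -463951/242838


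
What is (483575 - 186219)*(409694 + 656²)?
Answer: 249787960680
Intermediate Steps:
(483575 - 186219)*(409694 + 656²) = 297356*(409694 + 430336) = 297356*840030 = 249787960680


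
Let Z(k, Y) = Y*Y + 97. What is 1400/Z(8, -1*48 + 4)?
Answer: 1400/2033 ≈ 0.68864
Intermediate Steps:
Z(k, Y) = 97 + Y² (Z(k, Y) = Y² + 97 = 97 + Y²)
1400/Z(8, -1*48 + 4) = 1400/(97 + (-1*48 + 4)²) = 1400/(97 + (-48 + 4)²) = 1400/(97 + (-44)²) = 1400/(97 + 1936) = 1400/2033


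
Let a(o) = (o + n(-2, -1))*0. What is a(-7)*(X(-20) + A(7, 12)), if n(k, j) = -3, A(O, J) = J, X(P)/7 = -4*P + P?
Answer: 0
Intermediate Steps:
X(P) = -21*P (X(P) = 7*(-4*P + P) = 7*(-3*P) = -21*P)
a(o) = 0 (a(o) = (o - 3)*0 = (-3 + o)*0 = 0)
a(-7)*(X(-20) + A(7, 12)) = 0*(-21*(-20) + 12) = 0*(420 + 12) = 0*432 = 0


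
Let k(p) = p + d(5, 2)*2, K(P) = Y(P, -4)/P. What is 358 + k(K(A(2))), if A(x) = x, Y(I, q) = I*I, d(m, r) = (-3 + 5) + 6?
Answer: 376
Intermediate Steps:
d(m, r) = 8 (d(m, r) = 2 + 6 = 8)
Y(I, q) = I²
K(P) = P (K(P) = P²/P = P)
k(p) = 16 + p (k(p) = p + 8*2 = p + 16 = 16 + p)
358 + k(K(A(2))) = 358 + (16 + 2) = 358 + 18 = 376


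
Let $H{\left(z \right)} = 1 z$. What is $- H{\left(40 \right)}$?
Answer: $-40$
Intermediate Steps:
$H{\left(z \right)} = z$
$- H{\left(40 \right)} = \left(-1\right) 40 = -40$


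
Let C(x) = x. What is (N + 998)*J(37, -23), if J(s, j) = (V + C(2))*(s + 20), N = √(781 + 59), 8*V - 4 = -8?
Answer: 85329 + 171*√210 ≈ 87807.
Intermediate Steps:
V = -½ (V = ½ + (⅛)*(-8) = ½ - 1 = -½ ≈ -0.50000)
N = 2*√210 (N = √840 = 2*√210 ≈ 28.983)
J(s, j) = 30 + 3*s/2 (J(s, j) = (-½ + 2)*(s + 20) = 3*(20 + s)/2 = 30 + 3*s/2)
(N + 998)*J(37, -23) = (2*√210 + 998)*(30 + (3/2)*37) = (998 + 2*√210)*(30 + 111/2) = (998 + 2*√210)*(171/2) = 85329 + 171*√210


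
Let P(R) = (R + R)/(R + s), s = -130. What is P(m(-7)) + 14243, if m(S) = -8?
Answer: 982775/69 ≈ 14243.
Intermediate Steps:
P(R) = 2*R/(-130 + R) (P(R) = (R + R)/(R - 130) = (2*R)/(-130 + R) = 2*R/(-130 + R))
P(m(-7)) + 14243 = 2*(-8)/(-130 - 8) + 14243 = 2*(-8)/(-138) + 14243 = 2*(-8)*(-1/138) + 14243 = 8/69 + 14243 = 982775/69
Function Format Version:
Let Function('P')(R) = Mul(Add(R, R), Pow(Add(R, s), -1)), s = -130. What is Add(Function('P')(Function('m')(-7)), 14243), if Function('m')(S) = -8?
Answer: Rational(982775, 69) ≈ 14243.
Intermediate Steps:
Function('P')(R) = Mul(2, R, Pow(Add(-130, R), -1)) (Function('P')(R) = Mul(Add(R, R), Pow(Add(R, -130), -1)) = Mul(Mul(2, R), Pow(Add(-130, R), -1)) = Mul(2, R, Pow(Add(-130, R), -1)))
Add(Function('P')(Function('m')(-7)), 14243) = Add(Mul(2, -8, Pow(Add(-130, -8), -1)), 14243) = Add(Mul(2, -8, Pow(-138, -1)), 14243) = Add(Mul(2, -8, Rational(-1, 138)), 14243) = Add(Rational(8, 69), 14243) = Rational(982775, 69)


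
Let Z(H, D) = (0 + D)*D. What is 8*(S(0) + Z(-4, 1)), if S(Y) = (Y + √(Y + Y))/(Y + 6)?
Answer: 8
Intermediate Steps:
Z(H, D) = D² (Z(H, D) = D*D = D²)
S(Y) = (Y + √2*√Y)/(6 + Y) (S(Y) = (Y + √(2*Y))/(6 + Y) = (Y + √2*√Y)/(6 + Y))
8*(S(0) + Z(-4, 1)) = 8*((0 + √2*√0)/(6 + 0) + 1²) = 8*((0 + √2*0)/6 + 1) = 8*((0 + 0)/6 + 1) = 8*((⅙)*0 + 1) = 8*(0 + 1) = 8*1 = 8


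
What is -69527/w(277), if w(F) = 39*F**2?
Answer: -251/10803 ≈ -0.023234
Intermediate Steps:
-69527/w(277) = -69527/(39*277**2) = -69527/(39*76729) = -69527/2992431 = -69527*1/2992431 = -251/10803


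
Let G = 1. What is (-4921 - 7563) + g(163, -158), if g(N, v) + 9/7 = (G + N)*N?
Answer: 99727/7 ≈ 14247.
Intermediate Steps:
g(N, v) = -9/7 + N*(1 + N) (g(N, v) = -9/7 + (1 + N)*N = -9/7 + N*(1 + N))
(-4921 - 7563) + g(163, -158) = (-4921 - 7563) + (-9/7 + 163 + 163**2) = -12484 + (-9/7 + 163 + 26569) = -12484 + 187115/7 = 99727/7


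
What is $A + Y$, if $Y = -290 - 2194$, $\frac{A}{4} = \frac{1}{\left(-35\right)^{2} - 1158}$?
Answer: $- \frac{166424}{67} \approx -2483.9$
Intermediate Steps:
$A = \frac{4}{67}$ ($A = \frac{4}{\left(-35\right)^{2} - 1158} = \frac{4}{1225 - 1158} = \frac{4}{67} \approx 0.059702$)
$Y = -2484$
$A + Y = \frac{4}{67} - 2484 = - \frac{166424}{67}$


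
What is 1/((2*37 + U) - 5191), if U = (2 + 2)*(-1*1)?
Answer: -1/5121 ≈ -0.00019527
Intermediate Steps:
U = -4 (U = 4*(-1) = -4)
1/((2*37 + U) - 5191) = 1/((2*37 - 4) - 5191) = 1/((74 - 4) - 5191) = 1/(70 - 5191) = 1/(-5121) = -1/5121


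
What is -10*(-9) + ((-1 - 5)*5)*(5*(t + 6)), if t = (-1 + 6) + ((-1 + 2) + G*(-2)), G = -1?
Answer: -2010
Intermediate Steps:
t = 8 (t = (-1 + 6) + ((-1 + 2) - 1*(-2)) = 5 + (1 + 2) = 5 + 3 = 8)
-10*(-9) + ((-1 - 5)*5)*(5*(t + 6)) = -10*(-9) + ((-1 - 5)*5)*(5*(8 + 6)) = 90 + (-6*5)*(5*14) = 90 - 30*70 = 90 - 2100 = -2010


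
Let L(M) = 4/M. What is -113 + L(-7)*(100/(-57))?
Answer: -44687/399 ≈ -112.00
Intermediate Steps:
-113 + L(-7)*(100/(-57)) = -113 + (4/(-7))*(100/(-57)) = -113 + (4*(-⅐))*(100*(-1/57)) = -113 - 4/7*(-100/57) = -113 + 400/399 = -44687/399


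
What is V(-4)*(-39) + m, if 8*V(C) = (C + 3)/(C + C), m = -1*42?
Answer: -2727/64 ≈ -42.609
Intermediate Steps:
m = -42
V(C) = (3 + C)/(16*C) (V(C) = ((C + 3)/(C + C))/8 = ((3 + C)/((2*C)))/8 = ((3 + C)*(1/(2*C)))/8 = ((3 + C)/(2*C))/8 = (3 + C)/(16*C))
V(-4)*(-39) + m = ((1/16)*(3 - 4)/(-4))*(-39) - 42 = ((1/16)*(-¼)*(-1))*(-39) - 42 = (1/64)*(-39) - 42 = -39/64 - 42 = -2727/64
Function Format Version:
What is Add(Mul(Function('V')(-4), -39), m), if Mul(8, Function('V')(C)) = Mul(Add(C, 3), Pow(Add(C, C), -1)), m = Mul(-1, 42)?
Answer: Rational(-2727, 64) ≈ -42.609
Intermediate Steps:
m = -42
Function('V')(C) = Mul(Rational(1, 16), Pow(C, -1), Add(3, C)) (Function('V')(C) = Mul(Rational(1, 8), Mul(Add(C, 3), Pow(Add(C, C), -1))) = Mul(Rational(1, 8), Mul(Add(3, C), Pow(Mul(2, C), -1))) = Mul(Rational(1, 8), Mul(Add(3, C), Mul(Rational(1, 2), Pow(C, -1)))) = Mul(Rational(1, 8), Mul(Rational(1, 2), Pow(C, -1), Add(3, C))) = Mul(Rational(1, 16), Pow(C, -1), Add(3, C)))
Add(Mul(Function('V')(-4), -39), m) = Add(Mul(Mul(Rational(1, 16), Pow(-4, -1), Add(3, -4)), -39), -42) = Add(Mul(Mul(Rational(1, 16), Rational(-1, 4), -1), -39), -42) = Add(Mul(Rational(1, 64), -39), -42) = Add(Rational(-39, 64), -42) = Rational(-2727, 64)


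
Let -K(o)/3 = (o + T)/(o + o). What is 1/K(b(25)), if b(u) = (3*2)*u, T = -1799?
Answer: 100/1649 ≈ 0.060643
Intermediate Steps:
b(u) = 6*u
K(o) = -3*(-1799 + o)/(2*o) (K(o) = -3*(o - 1799)/(o + o) = -3*(-1799 + o)/(2*o))
1/K(b(25)) = 1/(3*(1799 - 6*25)/(2*((6*25)))) = 1/((3/2)*(1799 - 1*150)/150) = 1/((3/2)*(1/150)*(1799 - 150)) = 1/((3/2)*(1/150)*1649) = 1/(1649/100) = 100/1649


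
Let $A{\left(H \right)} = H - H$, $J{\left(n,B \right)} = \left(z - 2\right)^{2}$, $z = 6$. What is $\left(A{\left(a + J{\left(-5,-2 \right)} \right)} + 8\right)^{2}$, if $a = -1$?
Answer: $64$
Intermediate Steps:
$J{\left(n,B \right)} = 16$ ($J{\left(n,B \right)} = \left(6 - 2\right)^{2} = 4^{2} = 16$)
$A{\left(H \right)} = 0$
$\left(A{\left(a + J{\left(-5,-2 \right)} \right)} + 8\right)^{2} = \left(0 + 8\right)^{2} = 8^{2} = 64$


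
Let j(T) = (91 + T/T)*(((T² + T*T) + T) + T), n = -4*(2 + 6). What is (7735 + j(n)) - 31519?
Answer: 158744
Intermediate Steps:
n = -32 (n = -4*8 = -32)
j(T) = 184*T + 184*T² (j(T) = (91 + 1)*(((T² + T²) + T) + T) = 92*((2*T² + T) + T) = 92*((T + 2*T²) + T) = 92*(2*T + 2*T²) = 184*T + 184*T²)
(7735 + j(n)) - 31519 = (7735 + 184*(-32)*(1 - 32)) - 31519 = (7735 + 184*(-32)*(-31)) - 31519 = (7735 + 182528) - 31519 = 190263 - 31519 = 158744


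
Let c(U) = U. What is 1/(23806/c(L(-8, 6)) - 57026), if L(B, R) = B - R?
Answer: -7/411085 ≈ -1.7028e-5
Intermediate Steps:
1/(23806/c(L(-8, 6)) - 57026) = 1/(23806/(-8 - 1*6) - 57026) = 1/(23806/(-8 - 6) - 57026) = 1/(23806/(-14) - 57026) = 1/(23806*(-1/14) - 57026) = 1/(-11903/7 - 57026) = 1/(-411085/7) = -7/411085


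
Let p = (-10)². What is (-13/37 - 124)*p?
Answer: -460100/37 ≈ -12435.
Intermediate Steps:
p = 100
(-13/37 - 124)*p = (-13/37 - 124)*100 = -4601/37*100 = -460100/37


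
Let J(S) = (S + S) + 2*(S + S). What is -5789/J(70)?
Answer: -827/60 ≈ -13.783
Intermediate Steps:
J(S) = 6*S (J(S) = 2*S + 2*(2*S) = 2*S + 4*S = 6*S)
-5789/J(70) = -5789/(6*70) = -5789/420 = -5789*1/420 = -827/60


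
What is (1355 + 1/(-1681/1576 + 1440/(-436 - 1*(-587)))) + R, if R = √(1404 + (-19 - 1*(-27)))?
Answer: 2731388171/2015609 + 2*√353 ≈ 1392.7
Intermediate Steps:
R = 2*√353 (R = √(1404 + (-19 + 27)) = √(1404 + 8) = √1412 = 2*√353 ≈ 37.577)
(1355 + 1/(-1681/1576 + 1440/(-436 - 1*(-587)))) + R = (1355 + 1/(-1681/1576 + 1440/(-436 - 1*(-587)))) + 2*√353 = (1355 + 1/(-1681*1/1576 + 1440/(-436 + 587))) + 2*√353 = (1355 + 1/(-1681/1576 + 1440/151)) + 2*√353 = (1355 + 1/(2015609/237976)) + 2*√353 = (1355 + 237976/2015609) + 2*√353 = 2731388171/2015609 + 2*√353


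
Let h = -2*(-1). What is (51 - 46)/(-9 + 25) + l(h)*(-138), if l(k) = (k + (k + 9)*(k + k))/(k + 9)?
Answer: -101513/176 ≈ -576.78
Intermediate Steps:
h = 2
l(k) = (k + 2*k*(9 + k))/(9 + k) (l(k) = (k + (9 + k)*(2*k))/(9 + k) = (k + 2*k*(9 + k))/(9 + k))
(51 - 46)/(-9 + 25) + l(h)*(-138) = (51 - 46)/(-9 + 25) + (2*(19 + 2*2)/(9 + 2))*(-138) = 5/16 + (2*(19 + 4)/11)*(-138) = 5*(1/16) + (2*(1/11)*23)*(-138) = 5/16 + (46/11)*(-138) = 5/16 - 6348/11 = -101513/176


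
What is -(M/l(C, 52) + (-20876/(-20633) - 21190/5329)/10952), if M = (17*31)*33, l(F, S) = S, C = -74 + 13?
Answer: -1308897850420887/3913676229658 ≈ -334.44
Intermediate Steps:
C = -61
M = 17391 (M = 527*33 = 17391)
-(M/l(C, 52) + (-20876/(-20633) - 21190/5329)/10952) = -(17391/52 + (-20876/(-20633) - 21190/5329)/10952) = -(17391*(1/52) + (-20876*(-1/20633) - 21190*1/5329)*(1/10952)) = -(17391/52 + (20876/20633 - 21190/5329)*(1/10952)) = -(17391/52 - 325965066/109953257*1/10952) = -(17391/52 - 162982533/602104035332) = -1*1308897850420887/3913676229658 = -1308897850420887/3913676229658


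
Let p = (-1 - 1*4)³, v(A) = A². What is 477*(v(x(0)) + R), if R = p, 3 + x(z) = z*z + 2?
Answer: -59148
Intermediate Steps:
x(z) = -1 + z² (x(z) = -3 + (z*z + 2) = -3 + (z² + 2) = -3 + (2 + z²) = -1 + z²)
p = -125 (p = (-1 - 4)³ = (-5)³ = -125)
R = -125
477*(v(x(0)) + R) = 477*((-1 + 0²)² - 125) = 477*((-1 + 0)² - 125) = 477*((-1)² - 125) = 477*(1 - 125) = 477*(-124) = -59148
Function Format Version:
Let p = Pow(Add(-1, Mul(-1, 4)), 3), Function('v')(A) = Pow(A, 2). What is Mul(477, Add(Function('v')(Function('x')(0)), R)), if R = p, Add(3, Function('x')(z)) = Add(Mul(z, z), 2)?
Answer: -59148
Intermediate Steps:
Function('x')(z) = Add(-1, Pow(z, 2)) (Function('x')(z) = Add(-3, Add(Mul(z, z), 2)) = Add(-3, Add(Pow(z, 2), 2)) = Add(-3, Add(2, Pow(z, 2))) = Add(-1, Pow(z, 2)))
p = -125 (p = Pow(Add(-1, -4), 3) = Pow(-5, 3) = -125)
R = -125
Mul(477, Add(Function('v')(Function('x')(0)), R)) = Mul(477, Add(Pow(Add(-1, Pow(0, 2)), 2), -125)) = Mul(477, Add(Pow(Add(-1, 0), 2), -125)) = Mul(477, Add(Pow(-1, 2), -125)) = Mul(477, Add(1, -125)) = Mul(477, -124) = -59148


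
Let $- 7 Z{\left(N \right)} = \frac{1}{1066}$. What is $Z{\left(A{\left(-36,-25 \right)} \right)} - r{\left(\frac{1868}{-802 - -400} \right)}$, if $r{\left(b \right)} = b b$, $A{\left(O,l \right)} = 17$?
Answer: $- \frac{6509560873}{301472262} \approx -21.593$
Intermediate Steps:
$r{\left(b \right)} = b^{2}$
$Z{\left(N \right)} = - \frac{1}{7462}$ ($Z{\left(N \right)} = - \frac{1}{7 \cdot 1066} = \left(- \frac{1}{7}\right) \frac{1}{1066} = - \frac{1}{7462}$)
$Z{\left(A{\left(-36,-25 \right)} \right)} - r{\left(\frac{1868}{-802 - -400} \right)} = - \frac{1}{7462} - \left(\frac{1868}{-802 - -400}\right)^{2} = - \frac{1}{7462} - \left(\frac{1868}{-802 + 400}\right)^{2} = - \frac{1}{7462} - \left(\frac{1868}{-402}\right)^{2} = - \frac{1}{7462} - \left(1868 \left(- \frac{1}{402}\right)\right)^{2} = - \frac{1}{7462} - \left(- \frac{934}{201}\right)^{2} = - \frac{1}{7462} - \frac{872356}{40401} = - \frac{6509560873}{301472262}$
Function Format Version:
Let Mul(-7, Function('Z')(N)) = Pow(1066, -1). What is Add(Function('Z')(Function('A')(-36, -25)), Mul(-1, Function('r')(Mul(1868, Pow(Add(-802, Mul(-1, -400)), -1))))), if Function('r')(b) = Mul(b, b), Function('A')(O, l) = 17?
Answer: Rational(-6509560873, 301472262) ≈ -21.593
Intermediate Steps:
Function('r')(b) = Pow(b, 2)
Function('Z')(N) = Rational(-1, 7462) (Function('Z')(N) = Mul(Rational(-1, 7), Pow(1066, -1)) = Mul(Rational(-1, 7), Rational(1, 1066)) = Rational(-1, 7462))
Add(Function('Z')(Function('A')(-36, -25)), Mul(-1, Function('r')(Mul(1868, Pow(Add(-802, Mul(-1, -400)), -1))))) = Add(Rational(-1, 7462), Mul(-1, Pow(Mul(1868, Pow(Add(-802, Mul(-1, -400)), -1)), 2))) = Add(Rational(-1, 7462), Mul(-1, Pow(Mul(1868, Pow(Add(-802, 400), -1)), 2))) = Add(Rational(-1, 7462), Mul(-1, Pow(Mul(1868, Pow(-402, -1)), 2))) = Add(Rational(-1, 7462), Mul(-1, Pow(Mul(1868, Rational(-1, 402)), 2))) = Add(Rational(-1, 7462), Mul(-1, Pow(Rational(-934, 201), 2))) = Add(Rational(-1, 7462), Mul(-1, Rational(872356, 40401))) = Add(Rational(-1, 7462), Rational(-872356, 40401)) = Rational(-6509560873, 301472262)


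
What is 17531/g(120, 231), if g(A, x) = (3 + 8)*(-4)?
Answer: -17531/44 ≈ -398.43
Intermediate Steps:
g(A, x) = -44 (g(A, x) = 11*(-4) = -44)
17531/g(120, 231) = 17531/(-44) = 17531*(-1/44) = -17531/44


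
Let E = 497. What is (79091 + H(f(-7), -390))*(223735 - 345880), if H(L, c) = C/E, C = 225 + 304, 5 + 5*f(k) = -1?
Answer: -4801368001620/497 ≈ -9.6607e+9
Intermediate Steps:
f(k) = -6/5 (f(k) = -1 + (⅕)*(-1) = -1 - ⅕ = -6/5)
C = 529
H(L, c) = 529/497
(79091 + H(f(-7), -390))*(223735 - 345880) = (79091 + 529/497)*(223735 - 345880) = (39308756/497)*(-122145) = -4801368001620/497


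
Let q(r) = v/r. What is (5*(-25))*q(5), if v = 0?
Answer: 0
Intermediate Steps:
q(r) = 0 (q(r) = 0/r = 0)
(5*(-25))*q(5) = (5*(-25))*0 = -125*0 = 0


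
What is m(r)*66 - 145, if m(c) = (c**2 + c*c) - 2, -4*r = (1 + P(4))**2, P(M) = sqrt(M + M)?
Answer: 2621/4 + 594*sqrt(2) ≈ 1495.3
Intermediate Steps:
P(M) = sqrt(2)*sqrt(M) (P(M) = sqrt(2*M) = sqrt(2)*sqrt(M))
r = -(1 + 2*sqrt(2))**2/4 (r = -(1 + sqrt(2)*sqrt(4))**2/4 = -(1 + sqrt(2)*2)**2/4 = -(1 + 2*sqrt(2))**2/4 ≈ -3.6642)
m(c) = -2 + 2*c**2 (m(c) = (c**2 + c**2) - 2 = 2*c**2 - 2 = -2 + 2*c**2)
m(r)*66 - 145 = (-2 + 2*(-9/4 - sqrt(2))**2)*66 - 145 = (-132 + 132*(-9/4 - sqrt(2))**2) - 145 = -277 + 132*(-9/4 - sqrt(2))**2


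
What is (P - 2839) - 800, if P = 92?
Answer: -3547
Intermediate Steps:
(P - 2839) - 800 = (92 - 2839) - 800 = -2747 - 800 = -3547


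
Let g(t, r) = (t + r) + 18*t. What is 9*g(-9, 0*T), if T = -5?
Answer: -1539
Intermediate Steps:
g(t, r) = r + 19*t (g(t, r) = (r + t) + 18*t = r + 19*t)
9*g(-9, 0*T) = 9*(0*(-5) + 19*(-9)) = 9*(0 - 171) = 9*(-171) = -1539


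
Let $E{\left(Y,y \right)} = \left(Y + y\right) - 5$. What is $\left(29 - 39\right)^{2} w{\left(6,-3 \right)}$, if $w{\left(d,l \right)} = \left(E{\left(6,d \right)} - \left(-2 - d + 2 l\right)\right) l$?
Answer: $-6300$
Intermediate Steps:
$E{\left(Y,y \right)} = -5 + Y + y$
$w{\left(d,l \right)} = l \left(3 - 2 l + 2 d\right)$ ($w{\left(d,l \right)} = \left(\left(-5 + 6 + d\right) - \left(-2 - d + 2 l\right)\right) l = \left(\left(1 + d\right) - \left(-2 - d + 2 l\right)\right) l = \left(\left(1 + d\right) + \left(2 + d - 2 l\right)\right) l = \left(3 - 2 l + 2 d\right) l = l \left(3 - 2 l + 2 d\right)$)
$\left(29 - 39\right)^{2} w{\left(6,-3 \right)} = \left(29 - 39\right)^{2} \left(- 3 \left(3 - -6 + 2 \cdot 6\right)\right) = \left(-10\right)^{2} \left(- 3 \left(3 + 6 + 12\right)\right) = 100 \left(\left(-3\right) 21\right) = 100 \left(-63\right) = -6300$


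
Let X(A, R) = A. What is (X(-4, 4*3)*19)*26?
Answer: -1976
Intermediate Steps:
(X(-4, 4*3)*19)*26 = -4*19*26 = -76*26 = -1976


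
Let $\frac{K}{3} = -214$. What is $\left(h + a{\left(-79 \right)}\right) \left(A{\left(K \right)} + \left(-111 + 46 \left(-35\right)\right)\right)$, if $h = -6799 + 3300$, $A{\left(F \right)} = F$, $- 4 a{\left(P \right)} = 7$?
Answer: $\frac{33089089}{4} \approx 8.2723 \cdot 10^{6}$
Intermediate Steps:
$K = -642$ ($K = 3 \left(-214\right) = -642$)
$a{\left(P \right)} = - \frac{7}{4}$ ($a{\left(P \right)} = \left(- \frac{1}{4}\right) 7 = - \frac{7}{4}$)
$h = -3499$
$\left(h + a{\left(-79 \right)}\right) \left(A{\left(K \right)} + \left(-111 + 46 \left(-35\right)\right)\right) = \left(-3499 - \frac{7}{4}\right) \left(-642 + \left(-111 + 46 \left(-35\right)\right)\right) = - \frac{14003 \left(-642 - 1721\right)}{4} = \left(- \frac{14003}{4}\right) \left(-2363\right) = \frac{33089089}{4}$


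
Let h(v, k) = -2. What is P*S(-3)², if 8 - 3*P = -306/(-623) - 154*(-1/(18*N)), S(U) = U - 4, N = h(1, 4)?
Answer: 925225/4806 ≈ 192.51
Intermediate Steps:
N = -2
S(U) = -4 + U
P = 132175/33642 (P = 8/3 - (-306/(-623) - 154/((-18*(-2))))/3 = 8/3 - (-306*(-1/623) - 154/36)/3 = 8/3 - (306/623 - 154*1/36)/3 = 8/3 - (306/623 - 77/18)/3 = 8/3 - ⅓*(-42463/11214) = 8/3 + 42463/33642 = 132175/33642 ≈ 3.9289)
P*S(-3)² = 132175*(-4 - 3)²/33642 = (132175/33642)*(-7)² = (132175/33642)*49 = 925225/4806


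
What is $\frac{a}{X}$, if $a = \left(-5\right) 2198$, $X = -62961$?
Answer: $\frac{10990}{62961} \approx 0.17455$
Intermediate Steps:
$a = -10990$
$\frac{a}{X} = - \frac{10990}{-62961} = \left(-10990\right) \left(- \frac{1}{62961}\right) = \frac{10990}{62961}$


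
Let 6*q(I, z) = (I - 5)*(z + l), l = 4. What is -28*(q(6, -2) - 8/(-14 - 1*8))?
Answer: -644/33 ≈ -19.515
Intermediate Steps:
q(I, z) = (-5 + I)*(4 + z)/6 (q(I, z) = ((I - 5)*(z + 4))/6 = ((-5 + I)*(4 + z))/6 = (-5 + I)*(4 + z)/6)
-28*(q(6, -2) - 8/(-14 - 1*8)) = -28*((-10/3 - 5/6*(-2) + (2/3)*6 + (1/6)*6*(-2)) - 8/(-14 - 1*8)) = -28*((-10/3 + 5/3 + 4 - 2) - 8/(-14 - 8)) = -28*(1/3 - 8/(-22)) = -28*(1/3 - 8*(-1/22)) = -28*(1/3 + 4/11) = -28*23/33 = -644/33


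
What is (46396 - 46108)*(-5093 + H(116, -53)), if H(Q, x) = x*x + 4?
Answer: -656640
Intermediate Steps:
H(Q, x) = 4 + x**2 (H(Q, x) = x**2 + 4 = 4 + x**2)
(46396 - 46108)*(-5093 + H(116, -53)) = (46396 - 46108)*(-5093 + (4 + (-53)**2)) = 288*(-5093 + (4 + 2809)) = 288*(-5093 + 2813) = 288*(-2280) = -656640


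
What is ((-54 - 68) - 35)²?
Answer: 24649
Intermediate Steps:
((-54 - 68) - 35)² = (-122 - 35)² = (-157)² = 24649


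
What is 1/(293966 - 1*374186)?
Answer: -1/80220 ≈ -1.2466e-5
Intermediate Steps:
1/(293966 - 1*374186) = 1/(293966 - 374186) = 1/(-80220) = -1/80220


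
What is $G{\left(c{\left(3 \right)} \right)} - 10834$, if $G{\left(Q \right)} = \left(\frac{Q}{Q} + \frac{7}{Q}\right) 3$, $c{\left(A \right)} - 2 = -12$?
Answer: $- \frac{108331}{10} \approx -10833.0$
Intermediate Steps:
$c{\left(A \right)} = -10$ ($c{\left(A \right)} = 2 - 12 = -10$)
$G{\left(Q \right)} = 3 + \frac{21}{Q}$ ($G{\left(Q \right)} = \left(1 + \frac{7}{Q}\right) 3 = 3 + \frac{21}{Q}$)
$G{\left(c{\left(3 \right)} \right)} - 10834 = \left(3 + \frac{21}{-10}\right) - 10834 = \left(3 + 21 \left(- \frac{1}{10}\right)\right) - 10834 = \left(3 - \frac{21}{10}\right) - 10834 = \frac{9}{10} - 10834 = - \frac{108331}{10}$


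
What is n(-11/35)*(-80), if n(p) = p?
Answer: 176/7 ≈ 25.143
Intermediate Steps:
n(-11/35)*(-80) = -11/35*(-80) = 176/7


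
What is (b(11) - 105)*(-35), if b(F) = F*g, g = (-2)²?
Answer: 2135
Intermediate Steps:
g = 4
b(F) = 4*F (b(F) = F*4 = 4*F)
(b(11) - 105)*(-35) = (4*11 - 105)*(-35) = (44 - 105)*(-35) = -61*(-35) = 2135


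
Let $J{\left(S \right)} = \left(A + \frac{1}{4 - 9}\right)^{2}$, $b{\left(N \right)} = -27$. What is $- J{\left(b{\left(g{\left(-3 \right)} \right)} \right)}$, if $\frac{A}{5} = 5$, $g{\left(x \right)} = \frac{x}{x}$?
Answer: $- \frac{15376}{25} \approx -615.04$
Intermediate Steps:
$g{\left(x \right)} = 1$
$A = 25$ ($A = 5 \cdot 5 = 25$)
$J{\left(S \right)} = \frac{15376}{25}$ ($J{\left(S \right)} = \left(25 + \frac{1}{4 - 9}\right)^{2} = \left(25 + \frac{1}{-5}\right)^{2} = \left(25 - \frac{1}{5}\right)^{2} = \left(\frac{124}{5}\right)^{2} = \frac{15376}{25}$)
$- J{\left(b{\left(g{\left(-3 \right)} \right)} \right)} = \left(-1\right) \frac{15376}{25} = - \frac{15376}{25}$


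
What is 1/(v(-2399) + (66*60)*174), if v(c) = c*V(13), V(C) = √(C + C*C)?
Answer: 344520/236864337509 + 2399*√182/473728675018 ≈ 1.5228e-6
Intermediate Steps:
V(C) = √(C + C²)
v(c) = c*√182 (v(c) = c*√(13*(1 + 13)) = c*√(13*14) = c*√182)
1/(v(-2399) + (66*60)*174) = 1/(-2399*√182 + (66*60)*174) = 1/(-2399*√182 + 3960*174) = 1/(-2399*√182 + 689040) = 1/(689040 - 2399*√182)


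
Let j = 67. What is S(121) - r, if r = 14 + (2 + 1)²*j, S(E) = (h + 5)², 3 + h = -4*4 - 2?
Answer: -361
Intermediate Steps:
h = -21 (h = -3 + (-4*4 - 2) = -3 + (-16 - 2) = -3 - 18 = -21)
S(E) = 256 (S(E) = (-21 + 5)² = (-16)² = 256)
r = 617 (r = 14 + (2 + 1)²*67 = 14 + 3²*67 = 14 + 9*67 = 14 + 603 = 617)
S(121) - r = 256 - 1*617 = 256 - 617 = -361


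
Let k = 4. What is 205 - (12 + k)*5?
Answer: 125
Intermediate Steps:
205 - (12 + k)*5 = 205 - (12 + 4)*5 = 205 - 16*5 = 205 - 1*80 = 205 - 80 = 125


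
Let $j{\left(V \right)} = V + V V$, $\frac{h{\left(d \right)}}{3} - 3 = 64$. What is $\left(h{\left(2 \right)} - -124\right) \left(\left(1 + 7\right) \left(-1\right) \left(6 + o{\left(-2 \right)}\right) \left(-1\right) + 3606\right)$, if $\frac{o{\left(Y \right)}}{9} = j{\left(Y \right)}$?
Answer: $1234350$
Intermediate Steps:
$h{\left(d \right)} = 201$ ($h{\left(d \right)} = 9 + 3 \cdot 64 = 9 + 192 = 201$)
$j{\left(V \right)} = V + V^{2}$
$o{\left(Y \right)} = 9 Y \left(1 + Y\right)$
$\left(h{\left(2 \right)} - -124\right) \left(\left(1 + 7\right) \left(-1\right) \left(6 + o{\left(-2 \right)}\right) \left(-1\right) + 3606\right) = \left(201 - -124\right) \left(\left(1 + 7\right) \left(-1\right) \left(6 + 9 \left(-2\right) \left(1 - 2\right)\right) \left(-1\right) + 3606\right) = \left(201 + 124\right) \left(8 \left(-1\right) \left(6 + 9 \left(-2\right) \left(-1\right)\right) \left(-1\right) + 3606\right) = 325 \left(- 8 \left(6 + 18\right) \left(-1\right) + 3606\right) = 325 \left(- 8 \cdot 24 \left(-1\right) + 3606\right) = 325 \left(\left(-8\right) \left(-24\right) + 3606\right) = 325 \left(192 + 3606\right) = 325 \cdot 3798 = 1234350$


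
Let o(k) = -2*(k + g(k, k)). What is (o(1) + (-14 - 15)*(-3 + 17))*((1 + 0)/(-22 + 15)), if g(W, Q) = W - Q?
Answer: 408/7 ≈ 58.286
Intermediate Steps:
o(k) = -2*k (o(k) = -2*(k + (k - k)) = -2*(k + 0) = -2*k)
(o(1) + (-14 - 15)*(-3 + 17))*((1 + 0)/(-22 + 15)) = (-2*1 + (-14 - 15)*(-3 + 17))*((1 + 0)/(-22 + 15)) = (-2 - 29*14)*(1/(-7)) = (-2 - 406)*(1*(-1/7)) = -408*(-1/7) = 408/7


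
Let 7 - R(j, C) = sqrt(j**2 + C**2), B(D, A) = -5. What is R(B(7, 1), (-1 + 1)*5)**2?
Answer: 4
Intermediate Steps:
R(j, C) = 7 - sqrt(C**2 + j**2) (R(j, C) = 7 - sqrt(j**2 + C**2) = 7 - sqrt(C**2 + j**2))
R(B(7, 1), (-1 + 1)*5)**2 = (7 - sqrt(((-1 + 1)*5)**2 + (-5)**2))**2 = (7 - sqrt((0*5)**2 + 25))**2 = (7 - sqrt(0**2 + 25))**2 = (7 - sqrt(0 + 25))**2 = (7 - sqrt(25))**2 = (7 - 1*5)**2 = (7 - 5)**2 = 2**2 = 4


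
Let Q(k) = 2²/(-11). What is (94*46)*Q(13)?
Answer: -17296/11 ≈ -1572.4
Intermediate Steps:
Q(k) = -4/11 (Q(k) = 4*(-1/11) = -4/11)
(94*46)*Q(13) = (94*46)*(-4/11) = 4324*(-4/11) = -17296/11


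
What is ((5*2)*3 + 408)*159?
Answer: 69642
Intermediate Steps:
((5*2)*3 + 408)*159 = (10*3 + 408)*159 = (30 + 408)*159 = 438*159 = 69642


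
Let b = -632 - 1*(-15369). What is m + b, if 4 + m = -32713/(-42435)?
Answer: 625227568/42435 ≈ 14734.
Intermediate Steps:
m = -137027/42435 (m = -4 - 32713/(-42435) = -4 - 32713*(-1/42435) = -4 + 32713/42435 = -137027/42435 ≈ -3.2291)
b = 14737 (b = -632 + 15369 = 14737)
m + b = -137027/42435 + 14737 = 625227568/42435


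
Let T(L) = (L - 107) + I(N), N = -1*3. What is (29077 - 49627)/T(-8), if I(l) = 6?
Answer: 20550/109 ≈ 188.53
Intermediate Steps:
N = -3
T(L) = -101 + L (T(L) = (L - 107) + 6 = (-107 + L) + 6 = -101 + L)
(29077 - 49627)/T(-8) = (29077 - 49627)/(-101 - 8) = -20550/(-109) = -20550*(-1/109) = 20550/109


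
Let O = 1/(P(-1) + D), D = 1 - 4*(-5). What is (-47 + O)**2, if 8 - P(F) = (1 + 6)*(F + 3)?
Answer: 495616/225 ≈ 2202.7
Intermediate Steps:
P(F) = -13 - 7*F (P(F) = 8 - (1 + 6)*(F + 3) = 8 - 7*(3 + F) = 8 - (21 + 7*F) = 8 + (-21 - 7*F) = -13 - 7*F)
D = 21 (D = 1 + 20 = 21)
O = 1/15 (O = 1/((-13 - 7*(-1)) + 21) = 1/((-13 + 7) + 21) = 1/(-6 + 21) = 1/15 ≈ 0.066667)
(-47 + O)**2 = (-47 + 1/15)**2 = (-704/15)**2 = 495616/225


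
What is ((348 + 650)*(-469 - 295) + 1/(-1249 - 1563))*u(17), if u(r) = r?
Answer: -36449211505/2812 ≈ -1.2962e+7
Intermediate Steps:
((348 + 650)*(-469 - 295) + 1/(-1249 - 1563))*u(17) = ((348 + 650)*(-469 - 295) + 1/(-1249 - 1563))*17 = (998*(-764) + 1/(-2812))*17 = (-762472 - 1/2812)*17 = -2144071265/2812*17 = -36449211505/2812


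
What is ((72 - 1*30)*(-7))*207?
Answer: -60858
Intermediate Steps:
((72 - 1*30)*(-7))*207 = ((72 - 30)*(-7))*207 = (42*(-7))*207 = -294*207 = -60858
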